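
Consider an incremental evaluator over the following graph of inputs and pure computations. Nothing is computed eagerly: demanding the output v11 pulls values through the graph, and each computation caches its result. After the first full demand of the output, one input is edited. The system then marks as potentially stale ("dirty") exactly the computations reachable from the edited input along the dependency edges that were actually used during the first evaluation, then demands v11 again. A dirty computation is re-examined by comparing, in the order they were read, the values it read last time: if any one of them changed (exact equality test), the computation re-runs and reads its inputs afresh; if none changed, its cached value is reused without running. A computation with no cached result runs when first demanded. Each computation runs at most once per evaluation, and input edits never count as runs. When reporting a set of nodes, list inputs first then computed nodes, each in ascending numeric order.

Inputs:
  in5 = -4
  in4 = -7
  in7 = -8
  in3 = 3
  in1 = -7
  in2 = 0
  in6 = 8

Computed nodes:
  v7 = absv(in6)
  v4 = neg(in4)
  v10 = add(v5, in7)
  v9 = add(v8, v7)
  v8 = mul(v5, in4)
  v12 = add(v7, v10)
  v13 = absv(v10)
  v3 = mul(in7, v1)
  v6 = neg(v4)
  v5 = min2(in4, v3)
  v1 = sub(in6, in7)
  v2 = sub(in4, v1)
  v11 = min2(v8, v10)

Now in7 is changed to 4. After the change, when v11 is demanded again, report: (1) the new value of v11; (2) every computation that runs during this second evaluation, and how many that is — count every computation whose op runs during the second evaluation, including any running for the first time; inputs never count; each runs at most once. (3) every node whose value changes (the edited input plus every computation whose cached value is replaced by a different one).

Initial pass — values computed on the first demand:
  v1 = sub(8, -8) = 16
  v3 = mul(-8, 16) = -128
  v5 = min2(-7, -128) = -128
  v8 = mul(-128, -7) = 896
  v10 = add(-128, -8) = -136
  v11 = min2(896, -136) = -136

Second demand — change propagation:
  v1: re-runs because in7 -8->4; new result 4.
  v3: re-runs because in7 -8->4; v1 16->4; new result 16.
  v5: re-runs because v3 -128->16; new result -7.
  v8: re-runs because v5 -128->-7; new result 49.
  v10: re-runs because v5 -128->-7; in7 -8->4; new result -3.
  v11: re-runs because v8 896->49; v10 -136->-3; new result -3.

v11 now evaluates to -3.
Run set: v1, v3, v5, v8, v10, v11 (6 run).
Changed values: in7, v1, v3, v5, v8, v10, v11.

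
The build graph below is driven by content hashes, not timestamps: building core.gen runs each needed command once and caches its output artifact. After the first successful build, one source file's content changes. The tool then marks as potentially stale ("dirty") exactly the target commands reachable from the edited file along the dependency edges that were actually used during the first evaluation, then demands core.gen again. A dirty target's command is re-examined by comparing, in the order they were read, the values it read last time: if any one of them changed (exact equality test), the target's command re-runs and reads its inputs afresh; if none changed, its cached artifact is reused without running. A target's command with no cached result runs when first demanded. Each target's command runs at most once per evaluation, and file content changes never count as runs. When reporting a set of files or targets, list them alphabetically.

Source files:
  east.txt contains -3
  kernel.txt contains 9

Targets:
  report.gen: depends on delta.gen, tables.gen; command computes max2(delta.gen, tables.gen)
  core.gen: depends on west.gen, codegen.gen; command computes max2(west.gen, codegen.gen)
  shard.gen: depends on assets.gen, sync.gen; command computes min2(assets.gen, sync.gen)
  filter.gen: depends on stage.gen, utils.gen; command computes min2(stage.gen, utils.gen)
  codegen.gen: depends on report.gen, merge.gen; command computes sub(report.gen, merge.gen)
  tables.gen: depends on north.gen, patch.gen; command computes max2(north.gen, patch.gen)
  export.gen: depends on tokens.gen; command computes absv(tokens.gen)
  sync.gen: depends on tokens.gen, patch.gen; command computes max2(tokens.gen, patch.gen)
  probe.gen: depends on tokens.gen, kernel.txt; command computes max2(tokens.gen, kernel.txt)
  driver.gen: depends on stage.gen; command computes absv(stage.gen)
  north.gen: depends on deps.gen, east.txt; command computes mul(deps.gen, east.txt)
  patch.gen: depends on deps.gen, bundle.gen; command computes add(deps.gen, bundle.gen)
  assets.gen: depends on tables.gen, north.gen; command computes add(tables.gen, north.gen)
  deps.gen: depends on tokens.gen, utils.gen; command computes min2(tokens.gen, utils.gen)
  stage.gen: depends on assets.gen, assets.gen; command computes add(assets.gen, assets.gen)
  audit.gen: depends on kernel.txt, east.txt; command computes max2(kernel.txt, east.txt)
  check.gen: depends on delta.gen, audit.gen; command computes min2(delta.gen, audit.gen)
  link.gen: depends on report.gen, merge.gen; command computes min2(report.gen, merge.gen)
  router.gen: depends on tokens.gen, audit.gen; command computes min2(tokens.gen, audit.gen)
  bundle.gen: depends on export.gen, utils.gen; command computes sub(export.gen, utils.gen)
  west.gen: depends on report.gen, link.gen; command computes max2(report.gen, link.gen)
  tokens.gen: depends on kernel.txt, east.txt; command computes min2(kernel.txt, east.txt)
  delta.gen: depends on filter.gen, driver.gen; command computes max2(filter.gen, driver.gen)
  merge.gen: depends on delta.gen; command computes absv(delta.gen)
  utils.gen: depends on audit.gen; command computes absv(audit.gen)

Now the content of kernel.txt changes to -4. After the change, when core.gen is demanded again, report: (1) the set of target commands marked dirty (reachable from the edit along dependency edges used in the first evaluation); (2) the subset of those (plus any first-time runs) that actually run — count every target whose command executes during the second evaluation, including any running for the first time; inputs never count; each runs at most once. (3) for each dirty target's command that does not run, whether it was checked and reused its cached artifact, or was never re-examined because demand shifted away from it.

Initial pass — values computed on the first demand:
  audit.gen = max2(9, -3) = 9
  tokens.gen = min2(9, -3) = -3
  export.gen = absv(-3) = 3
  utils.gen = absv(9) = 9
  bundle.gen = sub(3, 9) = -6
  deps.gen = min2(-3, 9) = -3
  north.gen = mul(-3, -3) = 9
  patch.gen = add(-3, -6) = -9
  tables.gen = max2(9, -9) = 9
  assets.gen = add(9, 9) = 18
  stage.gen = add(18, 18) = 36
  driver.gen = absv(36) = 36
  filter.gen = min2(36, 9) = 9
  delta.gen = max2(9, 36) = 36
  merge.gen = absv(36) = 36
  report.gen = max2(36, 9) = 36
  codegen.gen = sub(36, 36) = 0
  link.gen = min2(36, 36) = 36
  west.gen = max2(36, 36) = 36
  core.gen = max2(36, 0) = 36

Second demand — change propagation:
  audit.gen: re-runs because kernel.txt 9->-4; new result -3.
  tokens.gen: re-runs because kernel.txt 9->-4; new result -4.
  export.gen: re-runs because tokens.gen -3->-4; new result 4.
  utils.gen: re-runs because audit.gen 9->-3; new result 3.
  bundle.gen: re-runs because export.gen 3->4; utils.gen 9->3; new result 1.
  deps.gen: re-runs because tokens.gen -3->-4; utils.gen 9->3; new result -4.
  north.gen: re-runs because deps.gen -3->-4; new result 12.
  patch.gen: re-runs because deps.gen -3->-4; bundle.gen -6->1; new result -3.
  tables.gen: re-runs because north.gen 9->12; patch.gen -9->-3; new result 12.
  assets.gen: re-runs because tables.gen 9->12; north.gen 9->12; new result 24.
  stage.gen: re-runs because assets.gen 18->24; assets.gen 18->24; new result 48.
  driver.gen: re-runs because stage.gen 36->48; new result 48.
  filter.gen: re-runs because stage.gen 36->48; utils.gen 9->3; new result 3.
  delta.gen: re-runs because filter.gen 9->3; driver.gen 36->48; new result 48.
  merge.gen: re-runs because delta.gen 36->48; new result 48.
  report.gen: re-runs because delta.gen 36->48; tables.gen 9->12; new result 48.
  codegen.gen: re-runs because report.gen 36->48; merge.gen 36->48; new result 0 (unchanged).
  link.gen: re-runs because report.gen 36->48; merge.gen 36->48; new result 48.
  west.gen: re-runs because report.gen 36->48; link.gen 36->48; new result 48.
  core.gen: re-runs because west.gen 36->48; new result 48.

Dirty set: assets.gen, audit.gen, bundle.gen, codegen.gen, core.gen, delta.gen, deps.gen, driver.gen, export.gen, filter.gen, link.gen, merge.gen, north.gen, patch.gen, report.gen, stage.gen, tables.gen, tokens.gen, utils.gen, west.gen.
Run set: assets.gen, audit.gen, bundle.gen, codegen.gen, core.gen, delta.gen, deps.gen, driver.gen, export.gen, filter.gen, link.gen, merge.gen, north.gen, patch.gen, report.gen, stage.gen, tables.gen, tokens.gen, utils.gen, west.gen (20 run).
All dirty target commands ended up running.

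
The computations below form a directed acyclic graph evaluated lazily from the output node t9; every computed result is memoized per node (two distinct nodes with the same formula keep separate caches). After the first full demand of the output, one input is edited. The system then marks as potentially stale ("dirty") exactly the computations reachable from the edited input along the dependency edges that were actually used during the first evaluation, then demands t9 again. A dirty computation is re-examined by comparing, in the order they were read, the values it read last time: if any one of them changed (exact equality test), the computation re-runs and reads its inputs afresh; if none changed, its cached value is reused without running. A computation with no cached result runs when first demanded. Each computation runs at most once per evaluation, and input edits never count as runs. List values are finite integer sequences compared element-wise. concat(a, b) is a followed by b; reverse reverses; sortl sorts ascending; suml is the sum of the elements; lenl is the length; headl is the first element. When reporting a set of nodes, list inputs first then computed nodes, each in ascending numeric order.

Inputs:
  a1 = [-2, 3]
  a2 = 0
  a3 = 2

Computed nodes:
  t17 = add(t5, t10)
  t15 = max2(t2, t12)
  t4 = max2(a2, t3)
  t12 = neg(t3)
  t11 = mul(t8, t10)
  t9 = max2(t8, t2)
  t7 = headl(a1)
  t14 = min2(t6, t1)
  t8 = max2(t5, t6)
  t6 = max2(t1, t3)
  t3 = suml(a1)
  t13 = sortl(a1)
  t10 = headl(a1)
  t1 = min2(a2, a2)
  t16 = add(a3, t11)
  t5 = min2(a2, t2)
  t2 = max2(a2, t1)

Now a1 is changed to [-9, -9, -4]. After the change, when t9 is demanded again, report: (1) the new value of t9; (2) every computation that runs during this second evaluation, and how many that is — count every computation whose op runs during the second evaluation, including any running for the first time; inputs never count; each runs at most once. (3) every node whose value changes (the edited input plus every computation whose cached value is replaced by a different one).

Demanding t9 again yields 0.
4 computations run: t3, t6, t8, t9.
The nodes whose values change: a1, t3, t6, t8, t9.

First demand of the output computes:
  t1 = min2(0, 0) = 0
  t2 = max2(0, 0) = 0
  t3 = suml([-2, 3]) = 1
  t5 = min2(0, 0) = 0
  t6 = max2(0, 1) = 1
  t8 = max2(0, 1) = 1
  t9 = max2(1, 0) = 1

After the edit, cleaning proceeds:
  t3: a read changed (a1 [-2, 3]->[-9, -9, -4]) — executes, giving -22.
  t6: a read changed (t3 1->-22) — executes, giving 0.
  t8: a read changed (t6 1->0) — executes, giving 0.
  t9: a read changed (t8 1->0) — executes, giving 0.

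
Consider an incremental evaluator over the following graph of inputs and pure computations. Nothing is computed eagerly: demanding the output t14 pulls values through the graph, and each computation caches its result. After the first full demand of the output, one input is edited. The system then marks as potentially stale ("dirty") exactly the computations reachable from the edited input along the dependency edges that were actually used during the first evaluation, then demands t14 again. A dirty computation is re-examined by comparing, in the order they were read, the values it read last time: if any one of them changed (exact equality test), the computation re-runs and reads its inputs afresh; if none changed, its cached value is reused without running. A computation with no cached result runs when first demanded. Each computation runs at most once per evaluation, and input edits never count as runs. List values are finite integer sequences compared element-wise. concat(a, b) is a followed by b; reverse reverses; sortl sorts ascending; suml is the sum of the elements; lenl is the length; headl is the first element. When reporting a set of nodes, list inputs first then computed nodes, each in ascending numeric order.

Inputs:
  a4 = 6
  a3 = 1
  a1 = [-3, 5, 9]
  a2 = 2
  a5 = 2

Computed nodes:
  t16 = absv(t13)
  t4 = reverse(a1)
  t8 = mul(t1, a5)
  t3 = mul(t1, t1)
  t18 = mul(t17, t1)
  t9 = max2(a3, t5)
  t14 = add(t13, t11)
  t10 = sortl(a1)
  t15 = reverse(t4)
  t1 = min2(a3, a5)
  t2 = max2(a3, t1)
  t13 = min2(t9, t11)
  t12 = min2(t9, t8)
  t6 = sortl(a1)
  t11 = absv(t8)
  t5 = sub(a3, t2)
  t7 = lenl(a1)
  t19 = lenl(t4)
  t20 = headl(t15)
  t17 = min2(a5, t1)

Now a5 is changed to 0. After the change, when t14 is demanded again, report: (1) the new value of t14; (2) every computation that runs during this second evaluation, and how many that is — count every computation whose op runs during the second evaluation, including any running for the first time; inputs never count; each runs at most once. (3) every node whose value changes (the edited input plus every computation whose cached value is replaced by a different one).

t14 now evaluates to 0.
Run set: t1, t2, t8, t11, t13, t14 (6 run).
Changed values: a5, t1, t8, t11, t13, t14.
The important point: at t5 every value read last time is unchanged, so the dirty flag clears without a run.

Initial pass — values computed on the first demand:
  t1 = min2(1, 2) = 1
  t2 = max2(1, 1) = 1
  t5 = sub(1, 1) = 0
  t8 = mul(1, 2) = 2
  t9 = max2(1, 0) = 1
  t11 = absv(2) = 2
  t13 = min2(1, 2) = 1
  t14 = add(1, 2) = 3

Second demand — change propagation:
  t1: re-runs because a5 2->0; new result 0.
  t2: re-runs because t1 1->0; new result 1 (unchanged).
  t5: re-examined; everything it read last time is the same (a3 unchanged, t2 unchanged) — cache 0 kept, no run.
  t8: re-runs because t1 1->0; a5 2->0; new result 0.
  t9: re-examined; everything it read last time is the same (a3 unchanged, t5 unchanged) — cache 1 kept, no run.
  t11: re-runs because t8 2->0; new result 0.
  t13: re-runs because t11 2->0; new result 0.
  t14: re-runs because t13 1->0; t11 2->0; new result 0.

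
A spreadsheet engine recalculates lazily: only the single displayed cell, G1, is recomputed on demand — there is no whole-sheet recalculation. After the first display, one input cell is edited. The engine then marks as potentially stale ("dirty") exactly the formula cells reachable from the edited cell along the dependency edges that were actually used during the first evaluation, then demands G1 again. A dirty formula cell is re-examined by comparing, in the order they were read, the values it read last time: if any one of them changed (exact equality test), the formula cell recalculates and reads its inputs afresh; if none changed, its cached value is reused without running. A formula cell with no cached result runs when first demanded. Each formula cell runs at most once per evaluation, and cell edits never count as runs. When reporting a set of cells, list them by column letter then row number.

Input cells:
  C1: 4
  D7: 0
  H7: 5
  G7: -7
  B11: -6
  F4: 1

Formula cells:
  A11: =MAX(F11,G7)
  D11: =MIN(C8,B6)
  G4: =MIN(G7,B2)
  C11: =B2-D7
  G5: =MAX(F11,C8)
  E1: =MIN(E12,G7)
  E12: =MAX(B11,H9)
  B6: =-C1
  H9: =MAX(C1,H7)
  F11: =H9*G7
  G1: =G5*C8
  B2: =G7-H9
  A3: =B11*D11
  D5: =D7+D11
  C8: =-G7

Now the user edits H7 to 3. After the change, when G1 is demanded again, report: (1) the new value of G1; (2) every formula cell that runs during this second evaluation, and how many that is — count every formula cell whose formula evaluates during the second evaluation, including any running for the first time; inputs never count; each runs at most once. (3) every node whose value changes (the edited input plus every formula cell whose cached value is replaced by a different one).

New value of G1: 49.
Formula cells that run: F11, G5, H9 — 3 in total.
Values that change: F11, H7, H9.
Key observation: the change is absorbed at G5 — it re-runs but produces the same value, and the output's value is unchanged.

First evaluation (everything demanded from the output):
  C8 = -(-7) = 7
  H9 = MAX(4, 5) = 5
  F11 = 5 * -7 = -35
  G5 = MAX(-35, 7) = 7
  G1 = 7 * 7 = 49

Propagation after the edit:
  H9: runs — H7 5->3; result 4.
  F11: runs — H9 5->4; result -28.
  G5: runs — F11 -35->-28; result 7 (same value as before).
  G1: checked — values it read are unchanged (G5 unchanged, C8 unchanged); reused cached 49 without running.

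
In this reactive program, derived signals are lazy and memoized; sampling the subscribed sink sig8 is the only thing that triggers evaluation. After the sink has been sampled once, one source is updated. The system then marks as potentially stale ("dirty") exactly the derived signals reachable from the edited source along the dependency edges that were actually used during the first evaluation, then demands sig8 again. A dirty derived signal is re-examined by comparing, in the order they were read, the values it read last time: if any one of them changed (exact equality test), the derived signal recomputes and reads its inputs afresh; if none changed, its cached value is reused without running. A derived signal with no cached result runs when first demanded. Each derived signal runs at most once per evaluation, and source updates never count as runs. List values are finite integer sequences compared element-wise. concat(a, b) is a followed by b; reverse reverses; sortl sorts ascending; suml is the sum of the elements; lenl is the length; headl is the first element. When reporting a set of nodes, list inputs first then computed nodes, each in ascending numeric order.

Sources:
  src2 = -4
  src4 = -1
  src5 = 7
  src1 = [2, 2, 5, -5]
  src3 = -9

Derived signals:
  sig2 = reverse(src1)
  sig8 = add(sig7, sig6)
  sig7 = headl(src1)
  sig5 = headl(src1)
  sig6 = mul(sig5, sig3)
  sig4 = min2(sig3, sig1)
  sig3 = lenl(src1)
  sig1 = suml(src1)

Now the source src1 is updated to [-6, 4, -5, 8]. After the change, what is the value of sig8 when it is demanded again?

Demanding sig8 again yields -30.

First demand of the output computes:
  sig3 = lenl([2, 2, 5, -5]) = 4
  sig5 = headl([2, 2, 5, -5]) = 2
  sig6 = mul(2, 4) = 8
  sig7 = headl([2, 2, 5, -5]) = 2
  sig8 = add(2, 8) = 10

After the edit, cleaning proceeds:
  sig3: a read changed (src1 [2, 2, 5, -5]->[-6, 4, -5, 8]) — executes, giving 4 — identical to its old value.
  sig5: a read changed (src1 [2, 2, 5, -5]->[-6, 4, -5, 8]) — executes, giving -6.
  sig6: a read changed (sig5 2->-6) — executes, giving -24.
  sig7: a read changed (src1 [2, 2, 5, -5]->[-6, 4, -5, 8]) — executes, giving -6.
  sig8: a read changed (sig7 2->-6; sig6 8->-24) — executes, giving -30.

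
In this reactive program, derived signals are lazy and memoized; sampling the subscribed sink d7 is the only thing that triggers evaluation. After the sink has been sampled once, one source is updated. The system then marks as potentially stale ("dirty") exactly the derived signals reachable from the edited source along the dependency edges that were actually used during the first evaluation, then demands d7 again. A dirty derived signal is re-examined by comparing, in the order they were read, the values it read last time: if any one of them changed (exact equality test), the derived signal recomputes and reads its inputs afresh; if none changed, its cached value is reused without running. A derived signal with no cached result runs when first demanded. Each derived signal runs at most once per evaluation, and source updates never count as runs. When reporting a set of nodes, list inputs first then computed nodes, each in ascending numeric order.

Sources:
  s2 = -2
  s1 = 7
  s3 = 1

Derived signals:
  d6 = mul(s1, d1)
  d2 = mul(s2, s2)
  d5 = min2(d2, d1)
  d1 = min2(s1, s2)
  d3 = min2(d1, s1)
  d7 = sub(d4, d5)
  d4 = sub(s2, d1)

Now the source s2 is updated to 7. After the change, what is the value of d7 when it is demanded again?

First demand of the output computes:
  d1 = min2(7, -2) = -2
  d2 = mul(-2, -2) = 4
  d4 = sub(-2, -2) = 0
  d5 = min2(4, -2) = -2
  d7 = sub(0, -2) = 2

After the edit, cleaning proceeds:
  d1: a read changed (s2 -2->7) — executes, giving 7.
  d2: a read changed (s2 -2->7; s2 -2->7) — executes, giving 49.
  d4: a read changed (s2 -2->7; d1 -2->7) — executes, giving 0 — identical to its old value.
  d5: a read changed (d2 4->49; d1 -2->7) — executes, giving 7.
  d7: a read changed (d5 -2->7) — executes, giving -7.

Demanding d7 again yields -7.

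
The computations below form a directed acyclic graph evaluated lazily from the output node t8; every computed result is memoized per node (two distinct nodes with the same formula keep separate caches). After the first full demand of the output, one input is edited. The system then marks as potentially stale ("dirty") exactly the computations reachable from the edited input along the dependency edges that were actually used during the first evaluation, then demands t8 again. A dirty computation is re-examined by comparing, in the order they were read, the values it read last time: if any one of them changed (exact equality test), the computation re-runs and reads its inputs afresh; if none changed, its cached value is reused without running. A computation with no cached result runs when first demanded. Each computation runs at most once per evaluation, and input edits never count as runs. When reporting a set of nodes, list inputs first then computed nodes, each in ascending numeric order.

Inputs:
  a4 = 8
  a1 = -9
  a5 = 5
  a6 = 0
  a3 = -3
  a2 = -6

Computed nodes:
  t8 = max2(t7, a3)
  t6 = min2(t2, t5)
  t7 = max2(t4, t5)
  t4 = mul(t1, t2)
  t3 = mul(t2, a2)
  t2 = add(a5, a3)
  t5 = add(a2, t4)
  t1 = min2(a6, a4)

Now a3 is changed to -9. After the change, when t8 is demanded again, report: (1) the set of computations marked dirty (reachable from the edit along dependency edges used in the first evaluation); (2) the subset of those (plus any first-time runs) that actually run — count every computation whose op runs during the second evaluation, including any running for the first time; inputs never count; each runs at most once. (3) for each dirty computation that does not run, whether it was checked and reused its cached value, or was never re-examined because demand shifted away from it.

First demand of the output computes:
  t1 = min2(0, 8) = 0
  t2 = add(5, -3) = 2
  t4 = mul(0, 2) = 0
  t5 = add(-6, 0) = -6
  t7 = max2(0, -6) = 0
  t8 = max2(0, -3) = 0

After the edit, cleaning proceeds:
  t2: a read changed (a3 -3->-9) — executes, giving -4.
  t4: a read changed (t2 2->-4) — executes, giving 0 — identical to its old value.
  t5: dirty, but its reads are unchanged (a2 unchanged, t4 unchanged); cached -6 stands.
  t7: dirty, but its reads are unchanged (t4 unchanged, t5 unchanged); cached 0 stands.
  t8: a read changed (a3 -3->-9) — executes, giving 0 — identical to its old value.

Note where the cutoff bites: t5 is checked, finds nothing changed, and keeps its cache.

The edit dirties: t2, t4, t5, t7, t8.
3 computations run: t2, t4, t8.
Cache hits after checking: t5, t7.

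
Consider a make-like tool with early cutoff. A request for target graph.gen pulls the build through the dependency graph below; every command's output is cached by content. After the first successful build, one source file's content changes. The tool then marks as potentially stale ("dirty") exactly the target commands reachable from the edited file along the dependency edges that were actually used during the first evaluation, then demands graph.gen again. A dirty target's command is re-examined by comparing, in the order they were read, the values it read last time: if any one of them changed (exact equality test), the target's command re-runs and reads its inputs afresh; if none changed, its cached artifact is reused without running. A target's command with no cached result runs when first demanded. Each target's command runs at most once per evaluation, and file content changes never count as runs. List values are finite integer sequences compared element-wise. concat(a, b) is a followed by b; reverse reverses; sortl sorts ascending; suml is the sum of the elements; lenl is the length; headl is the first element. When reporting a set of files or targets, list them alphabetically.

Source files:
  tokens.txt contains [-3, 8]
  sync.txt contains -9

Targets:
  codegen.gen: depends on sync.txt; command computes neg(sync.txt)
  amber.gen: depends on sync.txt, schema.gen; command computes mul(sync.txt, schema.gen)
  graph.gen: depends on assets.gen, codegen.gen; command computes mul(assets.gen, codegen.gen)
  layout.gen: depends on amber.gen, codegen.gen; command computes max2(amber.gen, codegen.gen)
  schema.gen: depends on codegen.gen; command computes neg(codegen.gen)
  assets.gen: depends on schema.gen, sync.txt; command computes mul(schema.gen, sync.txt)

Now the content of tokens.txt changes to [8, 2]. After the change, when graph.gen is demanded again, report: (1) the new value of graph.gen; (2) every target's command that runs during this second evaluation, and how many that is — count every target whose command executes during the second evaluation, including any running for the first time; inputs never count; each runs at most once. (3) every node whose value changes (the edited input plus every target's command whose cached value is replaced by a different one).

Demanding graph.gen again yields 729.
0 target commands run: none.
The nodes whose values change: tokens.txt.
Note the shortcut — nothing in the graph depends on tokens.txt at all, so no recomputation happens.

First demand of the output computes:
  codegen.gen = neg(-9) = 9
  schema.gen = neg(9) = -9
  assets.gen = mul(-9, -9) = 81
  graph.gen = mul(81, 9) = 729

After the edit, cleaning proceeds:
  no node depends on tokens.txt at all; the second demand re-runs nothing.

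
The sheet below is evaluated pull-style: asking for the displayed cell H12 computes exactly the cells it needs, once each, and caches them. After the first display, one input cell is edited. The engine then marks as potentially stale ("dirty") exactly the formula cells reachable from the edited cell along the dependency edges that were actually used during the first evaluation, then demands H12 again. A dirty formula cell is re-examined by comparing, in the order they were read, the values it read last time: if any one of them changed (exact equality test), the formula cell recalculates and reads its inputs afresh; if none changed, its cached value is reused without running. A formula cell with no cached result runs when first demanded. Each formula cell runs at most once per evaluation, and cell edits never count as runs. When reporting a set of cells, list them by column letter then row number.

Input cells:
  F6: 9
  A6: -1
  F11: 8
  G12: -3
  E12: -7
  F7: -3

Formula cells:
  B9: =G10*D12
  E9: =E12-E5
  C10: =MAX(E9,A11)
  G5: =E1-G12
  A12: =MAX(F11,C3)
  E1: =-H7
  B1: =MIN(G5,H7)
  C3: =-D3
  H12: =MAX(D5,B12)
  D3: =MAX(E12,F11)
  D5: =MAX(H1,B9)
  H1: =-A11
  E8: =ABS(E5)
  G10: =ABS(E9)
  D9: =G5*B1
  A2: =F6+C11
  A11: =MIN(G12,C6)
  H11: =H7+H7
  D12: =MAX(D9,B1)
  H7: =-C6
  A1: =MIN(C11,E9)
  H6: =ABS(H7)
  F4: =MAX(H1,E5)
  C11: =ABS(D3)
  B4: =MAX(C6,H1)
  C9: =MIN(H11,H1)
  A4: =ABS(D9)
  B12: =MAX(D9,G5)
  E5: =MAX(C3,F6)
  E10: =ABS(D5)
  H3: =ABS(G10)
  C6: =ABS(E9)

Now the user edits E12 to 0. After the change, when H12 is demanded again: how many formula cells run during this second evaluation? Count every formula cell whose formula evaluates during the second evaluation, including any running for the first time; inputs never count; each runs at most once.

15 formula cells run: A11, B1, B9, B12, C6, D3, D5, D9, D12, E1, E9, G5, G10, H7, H12.
Note where the cutoff bites: C3 is checked, finds nothing changed, and keeps its cache.

First demand of the output computes:
  D3 = MAX(-7, 8) = 8
  C3 = -(8) = -8
  E5 = MAX(-8, 9) = 9
  E9 = -7 - 9 = -16
  C6 = ABS(-16) = 16
  A11 = MIN(-3, 16) = -3
  G10 = ABS(-16) = 16
  H1 = -(-3) = 3
  H7 = -(16) = -16
  E1 = -(-16) = 16
  G5 = 16 - -3 = 19
  B1 = MIN(19, -16) = -16
  D9 = 19 * -16 = -304
  B12 = MAX(-304, 19) = 19
  D12 = MAX(-304, -16) = -16
  B9 = 16 * -16 = -256
  D5 = MAX(3, -256) = 3
  H12 = MAX(3, 19) = 19

After the edit, cleaning proceeds:
  D3: a read changed (E12 -7->0) — executes, giving 8 — identical to its old value.
  C3: dirty, but its reads are unchanged (D3 unchanged); cached -8 stands.
  E5: dirty, but its reads are unchanged (C3 unchanged, F6 unchanged); cached 9 stands.
  E9: a read changed (E12 -7->0) — executes, giving -9.
  C6: a read changed (E9 -16->-9) — executes, giving 9.
  A11: a read changed (C6 16->9) — executes, giving -3 — identical to its old value.
  G10: a read changed (E9 -16->-9) — executes, giving 9.
  H1: dirty, but its reads are unchanged (A11 unchanged); cached 3 stands.
  H7: a read changed (C6 16->9) — executes, giving -9.
  E1: a read changed (H7 -16->-9) — executes, giving 9.
  G5: a read changed (E1 16->9) — executes, giving 12.
  B1: a read changed (G5 19->12; H7 -16->-9) — executes, giving -9.
  D9: a read changed (G5 19->12; B1 -16->-9) — executes, giving -108.
  B12: a read changed (D9 -304->-108; G5 19->12) — executes, giving 12.
  D12: a read changed (D9 -304->-108; B1 -16->-9) — executes, giving -9.
  B9: a read changed (G10 16->9; D12 -16->-9) — executes, giving -81.
  D5: a read changed (B9 -256->-81) — executes, giving 3 — identical to its old value.
  H12: a read changed (B12 19->12) — executes, giving 12.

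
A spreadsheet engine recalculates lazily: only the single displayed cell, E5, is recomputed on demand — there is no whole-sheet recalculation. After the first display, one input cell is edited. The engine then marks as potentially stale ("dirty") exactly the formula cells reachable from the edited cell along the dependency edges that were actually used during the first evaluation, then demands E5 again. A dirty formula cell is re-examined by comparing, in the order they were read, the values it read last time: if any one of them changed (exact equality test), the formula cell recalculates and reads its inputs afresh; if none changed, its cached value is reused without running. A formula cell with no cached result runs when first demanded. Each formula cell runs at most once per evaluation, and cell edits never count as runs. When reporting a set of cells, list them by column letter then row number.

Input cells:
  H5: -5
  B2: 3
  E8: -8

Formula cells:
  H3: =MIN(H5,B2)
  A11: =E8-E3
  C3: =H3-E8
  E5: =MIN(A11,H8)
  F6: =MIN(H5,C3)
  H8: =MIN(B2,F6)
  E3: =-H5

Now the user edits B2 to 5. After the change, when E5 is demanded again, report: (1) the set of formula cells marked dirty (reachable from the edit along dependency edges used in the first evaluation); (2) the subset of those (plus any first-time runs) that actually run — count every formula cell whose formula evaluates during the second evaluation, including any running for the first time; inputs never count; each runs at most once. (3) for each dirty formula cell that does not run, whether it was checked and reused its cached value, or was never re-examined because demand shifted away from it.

Marked dirty: C3, E5, F6, H3, H8.
Formula cells that run: H3, H8 — 2 in total.
Checked but reused from cache: C3, E5, F6.
Key observation: the cutoff stops propagation at C3 — its inputs' values are unchanged, so it reuses its cache.

First evaluation (everything demanded from the output):
  E3 = -(-5) = 5
  A11 = -8 - 5 = -13
  H3 = MIN(-5, 3) = -5
  C3 = -5 - -8 = 3
  F6 = MIN(-5, 3) = -5
  H8 = MIN(3, -5) = -5
  E5 = MIN(-13, -5) = -13

Propagation after the edit:
  H3: runs — B2 3->5; result -5 (same value as before).
  C3: checked — values it read are unchanged (H3 unchanged, E8 unchanged); reused cached 3 without running.
  F6: checked — values it read are unchanged (H5 unchanged, C3 unchanged); reused cached -5 without running.
  H8: runs — B2 3->5; result -5 (same value as before).
  E5: checked — values it read are unchanged (A11 unchanged, H8 unchanged); reused cached -13 without running.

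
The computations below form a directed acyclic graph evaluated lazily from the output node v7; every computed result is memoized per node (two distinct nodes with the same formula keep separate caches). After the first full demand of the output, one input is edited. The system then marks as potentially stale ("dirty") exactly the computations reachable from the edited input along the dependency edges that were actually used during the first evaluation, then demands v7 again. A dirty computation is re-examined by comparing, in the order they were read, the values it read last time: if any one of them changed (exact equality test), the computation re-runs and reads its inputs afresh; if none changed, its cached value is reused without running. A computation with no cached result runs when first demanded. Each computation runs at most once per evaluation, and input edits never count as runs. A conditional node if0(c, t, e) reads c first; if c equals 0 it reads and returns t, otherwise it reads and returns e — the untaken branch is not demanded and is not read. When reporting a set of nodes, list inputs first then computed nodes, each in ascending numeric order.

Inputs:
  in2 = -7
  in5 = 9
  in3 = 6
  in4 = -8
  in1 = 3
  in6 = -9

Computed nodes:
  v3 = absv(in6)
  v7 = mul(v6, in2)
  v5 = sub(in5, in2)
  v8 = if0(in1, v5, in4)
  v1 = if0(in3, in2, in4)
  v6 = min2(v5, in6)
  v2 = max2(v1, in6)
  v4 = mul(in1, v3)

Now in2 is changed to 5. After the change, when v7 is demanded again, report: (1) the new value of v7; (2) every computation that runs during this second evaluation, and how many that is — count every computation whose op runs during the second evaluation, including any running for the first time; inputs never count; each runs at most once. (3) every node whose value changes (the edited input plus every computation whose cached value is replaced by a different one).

Demanding v7 again yields -45.
3 computations run: v5, v6, v7.
The nodes whose values change: in2, v5, v7.

First demand of the output computes:
  v5 = sub(9, -7) = 16
  v6 = min2(16, -9) = -9
  v7 = mul(-9, -7) = 63

After the edit, cleaning proceeds:
  v5: a read changed (in2 -7->5) — executes, giving 4.
  v6: a read changed (v5 16->4) — executes, giving -9 — identical to its old value.
  v7: a read changed (in2 -7->5) — executes, giving -45.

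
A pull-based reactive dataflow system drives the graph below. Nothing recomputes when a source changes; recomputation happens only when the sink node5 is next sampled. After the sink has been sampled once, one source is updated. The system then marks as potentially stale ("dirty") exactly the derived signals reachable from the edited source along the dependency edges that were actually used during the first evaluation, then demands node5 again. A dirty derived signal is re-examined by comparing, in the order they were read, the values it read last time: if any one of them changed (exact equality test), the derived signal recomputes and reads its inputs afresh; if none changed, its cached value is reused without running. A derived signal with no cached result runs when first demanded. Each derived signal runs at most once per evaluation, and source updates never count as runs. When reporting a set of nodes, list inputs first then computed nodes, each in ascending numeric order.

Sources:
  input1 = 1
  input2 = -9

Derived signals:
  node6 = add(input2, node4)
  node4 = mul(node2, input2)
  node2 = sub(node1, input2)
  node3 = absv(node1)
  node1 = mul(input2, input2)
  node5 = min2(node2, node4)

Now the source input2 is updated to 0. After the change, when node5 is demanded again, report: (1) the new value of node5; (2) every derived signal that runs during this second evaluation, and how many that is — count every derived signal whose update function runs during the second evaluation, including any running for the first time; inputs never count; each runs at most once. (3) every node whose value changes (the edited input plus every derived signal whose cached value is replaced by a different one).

First evaluation (everything demanded from the output):
  node1 = mul(-9, -9) = 81
  node2 = sub(81, -9) = 90
  node4 = mul(90, -9) = -810
  node5 = min2(90, -810) = -810

Propagation after the edit:
  node1: runs — input2 -9->0; input2 -9->0; result 0.
  node2: runs — node1 81->0; input2 -9->0; result 0.
  node4: runs — node2 90->0; input2 -9->0; result 0.
  node5: runs — node2 90->0; node4 -810->0; result 0.

New value of node5: 0.
Derived signals that run: node1, node2, node4, node5 — 4 in total.
Values that change: input2, node1, node2, node4, node5.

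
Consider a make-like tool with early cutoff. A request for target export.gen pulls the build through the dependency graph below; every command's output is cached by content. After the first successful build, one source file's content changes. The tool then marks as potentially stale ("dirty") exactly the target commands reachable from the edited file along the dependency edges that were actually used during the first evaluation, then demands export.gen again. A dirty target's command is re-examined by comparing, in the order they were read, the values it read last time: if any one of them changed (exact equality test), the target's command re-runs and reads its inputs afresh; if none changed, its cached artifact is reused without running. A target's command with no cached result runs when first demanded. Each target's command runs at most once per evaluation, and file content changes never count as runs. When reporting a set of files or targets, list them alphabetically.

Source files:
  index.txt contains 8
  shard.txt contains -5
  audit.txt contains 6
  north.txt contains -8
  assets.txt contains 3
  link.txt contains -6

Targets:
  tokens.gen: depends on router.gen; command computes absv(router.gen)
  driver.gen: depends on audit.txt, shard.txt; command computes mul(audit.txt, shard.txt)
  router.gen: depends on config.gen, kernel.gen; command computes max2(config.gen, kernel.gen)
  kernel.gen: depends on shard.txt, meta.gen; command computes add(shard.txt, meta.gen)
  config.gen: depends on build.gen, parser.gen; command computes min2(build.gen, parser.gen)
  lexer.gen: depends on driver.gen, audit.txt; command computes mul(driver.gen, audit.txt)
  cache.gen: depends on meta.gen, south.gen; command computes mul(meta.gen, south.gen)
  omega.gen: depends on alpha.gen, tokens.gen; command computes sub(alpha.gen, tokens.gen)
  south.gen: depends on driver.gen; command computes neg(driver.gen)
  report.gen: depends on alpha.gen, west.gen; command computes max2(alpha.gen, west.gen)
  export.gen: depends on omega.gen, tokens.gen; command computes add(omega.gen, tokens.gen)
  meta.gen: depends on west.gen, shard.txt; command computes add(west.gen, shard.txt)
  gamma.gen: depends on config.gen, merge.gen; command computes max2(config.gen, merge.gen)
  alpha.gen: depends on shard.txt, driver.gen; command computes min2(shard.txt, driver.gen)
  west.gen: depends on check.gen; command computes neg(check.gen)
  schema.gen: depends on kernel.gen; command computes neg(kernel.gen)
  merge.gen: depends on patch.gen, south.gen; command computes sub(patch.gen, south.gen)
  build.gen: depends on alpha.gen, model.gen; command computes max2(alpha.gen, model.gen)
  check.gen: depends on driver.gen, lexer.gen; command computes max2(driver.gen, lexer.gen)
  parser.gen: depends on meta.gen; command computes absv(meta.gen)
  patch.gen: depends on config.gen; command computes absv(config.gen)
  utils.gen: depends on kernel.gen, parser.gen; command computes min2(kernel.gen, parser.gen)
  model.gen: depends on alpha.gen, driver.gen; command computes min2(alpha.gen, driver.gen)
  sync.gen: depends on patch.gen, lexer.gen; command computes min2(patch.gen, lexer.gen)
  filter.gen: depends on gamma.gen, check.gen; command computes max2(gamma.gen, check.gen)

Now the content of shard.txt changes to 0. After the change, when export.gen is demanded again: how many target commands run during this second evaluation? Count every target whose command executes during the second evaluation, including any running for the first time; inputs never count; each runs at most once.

15 target commands run: alpha.gen, build.gen, check.gen, config.gen, driver.gen, export.gen, kernel.gen, lexer.gen, meta.gen, model.gen, omega.gen, parser.gen, router.gen, tokens.gen, west.gen.

First demand of the output computes:
  driver.gen = mul(6, -5) = -30
  alpha.gen = min2(-5, -30) = -30
  lexer.gen = mul(-30, 6) = -180
  check.gen = max2(-30, -180) = -30
  model.gen = min2(-30, -30) = -30
  build.gen = max2(-30, -30) = -30
  west.gen = neg(-30) = 30
  meta.gen = add(30, -5) = 25
  kernel.gen = add(-5, 25) = 20
  parser.gen = absv(25) = 25
  config.gen = min2(-30, 25) = -30
  router.gen = max2(-30, 20) = 20
  tokens.gen = absv(20) = 20
  omega.gen = sub(-30, 20) = -50
  export.gen = add(-50, 20) = -30

After the edit, cleaning proceeds:
  driver.gen: a read changed (shard.txt -5->0) — executes, giving 0.
  alpha.gen: a read changed (shard.txt -5->0; driver.gen -30->0) — executes, giving 0.
  lexer.gen: a read changed (driver.gen -30->0) — executes, giving 0.
  check.gen: a read changed (driver.gen -30->0; lexer.gen -180->0) — executes, giving 0.
  model.gen: a read changed (alpha.gen -30->0; driver.gen -30->0) — executes, giving 0.
  build.gen: a read changed (alpha.gen -30->0; model.gen -30->0) — executes, giving 0.
  west.gen: a read changed (check.gen -30->0) — executes, giving 0.
  meta.gen: a read changed (west.gen 30->0; shard.txt -5->0) — executes, giving 0.
  kernel.gen: a read changed (shard.txt -5->0; meta.gen 25->0) — executes, giving 0.
  parser.gen: a read changed (meta.gen 25->0) — executes, giving 0.
  config.gen: a read changed (build.gen -30->0; parser.gen 25->0) — executes, giving 0.
  router.gen: a read changed (config.gen -30->0; kernel.gen 20->0) — executes, giving 0.
  tokens.gen: a read changed (router.gen 20->0) — executes, giving 0.
  omega.gen: a read changed (alpha.gen -30->0; tokens.gen 20->0) — executes, giving 0.
  export.gen: a read changed (omega.gen -50->0; tokens.gen 20->0) — executes, giving 0.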